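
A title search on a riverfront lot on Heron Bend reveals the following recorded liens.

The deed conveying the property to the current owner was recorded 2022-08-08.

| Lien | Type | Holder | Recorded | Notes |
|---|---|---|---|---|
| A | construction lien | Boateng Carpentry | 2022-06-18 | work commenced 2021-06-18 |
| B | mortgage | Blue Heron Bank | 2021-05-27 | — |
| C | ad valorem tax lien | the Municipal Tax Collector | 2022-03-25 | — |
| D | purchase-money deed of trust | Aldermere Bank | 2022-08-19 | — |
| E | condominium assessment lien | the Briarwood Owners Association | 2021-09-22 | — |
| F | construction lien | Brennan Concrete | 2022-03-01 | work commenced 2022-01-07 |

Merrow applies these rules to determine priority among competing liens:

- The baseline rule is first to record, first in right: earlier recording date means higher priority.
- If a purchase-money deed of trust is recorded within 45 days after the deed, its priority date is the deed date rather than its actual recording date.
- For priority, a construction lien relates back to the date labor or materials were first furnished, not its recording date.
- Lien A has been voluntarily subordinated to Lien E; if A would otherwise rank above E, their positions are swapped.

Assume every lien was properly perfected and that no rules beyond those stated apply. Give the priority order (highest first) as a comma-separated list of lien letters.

First, effective dates: A relates back to 2021-06-18 (work commenced); D's effective date is the deed date, 2022-08-08; F relates back to 2022-01-07 (work commenced).
By effective date, earliest first: B (2021-05-27), A (2021-06-18), E (2021-09-22), F (2022-01-07), C (2022-03-25), D (2022-08-08).
A would otherwise be senior to E, so under the subordination agreement A and E exchange positions.

B, E, A, F, C, D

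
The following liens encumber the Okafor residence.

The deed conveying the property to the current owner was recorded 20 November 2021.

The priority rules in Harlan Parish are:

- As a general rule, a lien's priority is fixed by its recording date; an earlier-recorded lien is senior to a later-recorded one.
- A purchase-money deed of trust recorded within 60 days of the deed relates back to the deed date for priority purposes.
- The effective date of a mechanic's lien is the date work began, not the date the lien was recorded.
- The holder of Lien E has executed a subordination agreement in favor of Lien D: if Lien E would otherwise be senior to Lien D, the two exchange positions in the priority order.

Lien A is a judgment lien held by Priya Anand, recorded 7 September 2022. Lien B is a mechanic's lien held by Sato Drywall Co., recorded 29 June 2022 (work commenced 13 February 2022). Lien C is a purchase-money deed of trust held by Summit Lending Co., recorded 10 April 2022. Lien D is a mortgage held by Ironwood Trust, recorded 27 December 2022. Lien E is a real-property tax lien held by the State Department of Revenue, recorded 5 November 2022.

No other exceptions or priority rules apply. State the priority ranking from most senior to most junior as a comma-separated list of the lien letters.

B, C, A, D, E

Effective dates: B's effective date is 13 February 2022, when work began; C missed the 60-day window (141 days after the deed), so its recording date stands.
Sorted by effective date: B (13 February 2022), C (10 April 2022), A (7 September 2022), E (5 November 2022), D (27 December 2022).
The subordination applies — E was senior to D — so E and D swap.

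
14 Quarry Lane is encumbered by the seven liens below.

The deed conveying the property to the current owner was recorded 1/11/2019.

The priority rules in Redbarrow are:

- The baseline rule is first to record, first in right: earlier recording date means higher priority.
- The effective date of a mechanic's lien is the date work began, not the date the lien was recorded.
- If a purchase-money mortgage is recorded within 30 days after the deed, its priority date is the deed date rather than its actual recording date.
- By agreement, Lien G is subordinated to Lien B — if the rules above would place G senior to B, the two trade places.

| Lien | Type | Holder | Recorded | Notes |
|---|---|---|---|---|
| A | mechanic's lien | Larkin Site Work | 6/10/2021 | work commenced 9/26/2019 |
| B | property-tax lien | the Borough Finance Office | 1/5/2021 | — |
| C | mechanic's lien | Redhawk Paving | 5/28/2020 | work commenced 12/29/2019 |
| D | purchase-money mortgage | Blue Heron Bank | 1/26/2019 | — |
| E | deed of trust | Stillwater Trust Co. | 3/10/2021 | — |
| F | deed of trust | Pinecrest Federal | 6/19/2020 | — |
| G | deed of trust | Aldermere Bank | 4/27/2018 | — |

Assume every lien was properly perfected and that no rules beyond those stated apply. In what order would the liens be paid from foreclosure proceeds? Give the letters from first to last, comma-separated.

B, D, A, C, F, G, E

First, effective dates: A is treated as recorded 9/26/2019, the work-commencement date; C relates back to 12/29/2019 (work commenced); D was recorded within the 30-day window, so its effective date is the deed date 1/11/2019.
By effective date, earliest first: G (4/27/2018), D (1/11/2019), A (9/26/2019), C (12/29/2019), F (6/19/2020), B (1/5/2021), E (3/10/2021).
G is senior to B before the subordination, so the two trade places.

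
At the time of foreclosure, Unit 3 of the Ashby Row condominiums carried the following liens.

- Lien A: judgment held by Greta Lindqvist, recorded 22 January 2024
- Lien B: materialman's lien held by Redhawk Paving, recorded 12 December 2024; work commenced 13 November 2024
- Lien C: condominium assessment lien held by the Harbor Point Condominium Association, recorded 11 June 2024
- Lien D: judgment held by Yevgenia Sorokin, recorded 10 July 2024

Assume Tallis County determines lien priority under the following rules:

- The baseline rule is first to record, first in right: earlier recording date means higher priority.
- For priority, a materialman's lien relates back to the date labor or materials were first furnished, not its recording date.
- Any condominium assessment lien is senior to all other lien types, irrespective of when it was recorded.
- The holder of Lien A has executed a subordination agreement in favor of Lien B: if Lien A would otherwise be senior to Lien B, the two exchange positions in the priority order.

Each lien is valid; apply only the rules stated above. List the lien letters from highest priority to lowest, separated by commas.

C, B, D, A

First, effective dates: B relates back to 13 November 2024 (work commenced).
C, as a condominium assessment lien, has superpriority and ranks first.
Ordering the rest by effective date: A (22 January 2024), D (10 July 2024), B (13 November 2024).
Because A would otherwise rank above B, the subordination swaps them.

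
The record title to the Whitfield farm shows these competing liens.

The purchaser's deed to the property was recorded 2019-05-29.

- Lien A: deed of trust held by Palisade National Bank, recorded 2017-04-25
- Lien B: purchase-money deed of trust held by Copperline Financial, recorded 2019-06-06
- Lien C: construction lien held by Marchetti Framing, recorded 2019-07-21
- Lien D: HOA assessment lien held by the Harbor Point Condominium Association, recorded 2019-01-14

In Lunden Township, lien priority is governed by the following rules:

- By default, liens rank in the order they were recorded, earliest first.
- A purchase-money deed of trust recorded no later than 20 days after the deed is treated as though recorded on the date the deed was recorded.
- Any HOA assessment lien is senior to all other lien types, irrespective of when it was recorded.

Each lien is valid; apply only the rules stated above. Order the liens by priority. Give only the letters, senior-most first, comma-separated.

Effective dates: B relates back to the deed date 2019-05-29.
D is an HOA assessment lien, so it outranks all other liens regardless of date.
Remaining liens by effective date: A (2017-04-25), B (2019-05-29), C (2019-07-21).

D, A, B, C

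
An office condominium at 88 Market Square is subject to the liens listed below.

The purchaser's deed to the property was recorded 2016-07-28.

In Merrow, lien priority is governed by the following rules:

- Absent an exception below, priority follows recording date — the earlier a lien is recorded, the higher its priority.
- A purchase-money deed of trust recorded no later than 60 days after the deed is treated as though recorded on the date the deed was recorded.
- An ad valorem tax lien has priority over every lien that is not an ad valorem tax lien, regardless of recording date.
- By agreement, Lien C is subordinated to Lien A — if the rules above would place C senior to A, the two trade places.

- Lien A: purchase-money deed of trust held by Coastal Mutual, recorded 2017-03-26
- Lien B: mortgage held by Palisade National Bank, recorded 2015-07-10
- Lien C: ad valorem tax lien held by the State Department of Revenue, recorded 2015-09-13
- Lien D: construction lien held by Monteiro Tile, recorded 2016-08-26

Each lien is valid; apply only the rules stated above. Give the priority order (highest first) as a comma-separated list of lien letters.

Adjusting effective dates: A was recorded 241 days after the deed — beyond 60 days — so no relation-back applies.
C is an ad valorem tax lien and takes priority over every other lien.
Ordering the rest by effective date: B (2015-07-10), D (2016-08-26), A (2017-03-26).
C would otherwise be senior to A, so under the subordination agreement C and A exchange positions.

A, B, D, C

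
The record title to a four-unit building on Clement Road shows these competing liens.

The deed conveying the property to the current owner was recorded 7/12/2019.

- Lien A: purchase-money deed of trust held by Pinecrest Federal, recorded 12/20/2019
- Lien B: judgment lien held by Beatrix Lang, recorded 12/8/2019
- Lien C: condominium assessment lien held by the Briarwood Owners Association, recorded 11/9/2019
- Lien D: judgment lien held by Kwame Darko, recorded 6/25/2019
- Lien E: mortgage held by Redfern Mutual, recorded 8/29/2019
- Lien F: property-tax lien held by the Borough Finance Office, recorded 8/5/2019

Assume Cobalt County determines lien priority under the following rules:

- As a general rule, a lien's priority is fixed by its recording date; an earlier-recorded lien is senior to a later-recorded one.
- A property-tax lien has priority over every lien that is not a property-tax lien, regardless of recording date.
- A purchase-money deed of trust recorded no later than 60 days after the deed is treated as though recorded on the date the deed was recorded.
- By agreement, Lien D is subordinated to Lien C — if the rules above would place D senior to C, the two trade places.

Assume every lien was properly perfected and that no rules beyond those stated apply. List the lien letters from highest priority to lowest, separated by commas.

First, effective dates: A was recorded 161 days after the deed, outside the 60-day window, so it keeps its recording date.
F is a property-tax lien, so it outranks all other liens regardless of date.
The other liens, earliest effective date first: D (6/25/2019), E (8/29/2019), C (11/9/2019), B (12/8/2019), A (12/20/2019).
The subordination applies — D was senior to C — so D and C swap.

F, C, E, D, B, A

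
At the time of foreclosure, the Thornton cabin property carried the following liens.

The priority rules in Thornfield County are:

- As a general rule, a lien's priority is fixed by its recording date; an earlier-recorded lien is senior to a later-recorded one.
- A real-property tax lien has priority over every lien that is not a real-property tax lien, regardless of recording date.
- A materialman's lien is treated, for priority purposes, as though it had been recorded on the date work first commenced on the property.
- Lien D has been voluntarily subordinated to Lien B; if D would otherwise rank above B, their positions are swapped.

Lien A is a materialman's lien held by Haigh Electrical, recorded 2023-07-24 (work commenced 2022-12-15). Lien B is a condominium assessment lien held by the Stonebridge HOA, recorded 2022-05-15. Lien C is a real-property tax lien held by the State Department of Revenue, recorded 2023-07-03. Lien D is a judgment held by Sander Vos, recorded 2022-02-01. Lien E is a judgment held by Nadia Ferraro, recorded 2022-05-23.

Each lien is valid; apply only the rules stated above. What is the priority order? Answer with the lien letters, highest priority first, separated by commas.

Effective dates after the stated exceptions: A is treated as recorded 2022-12-15, the work-commencement date.
As a real-property tax lien, C is senior to every other lien.
Ordering the rest by effective date: D (2022-02-01), B (2022-05-15), E (2022-05-23), A (2022-12-15).
Because D would otherwise rank above B, the subordination swaps them.

C, B, D, E, A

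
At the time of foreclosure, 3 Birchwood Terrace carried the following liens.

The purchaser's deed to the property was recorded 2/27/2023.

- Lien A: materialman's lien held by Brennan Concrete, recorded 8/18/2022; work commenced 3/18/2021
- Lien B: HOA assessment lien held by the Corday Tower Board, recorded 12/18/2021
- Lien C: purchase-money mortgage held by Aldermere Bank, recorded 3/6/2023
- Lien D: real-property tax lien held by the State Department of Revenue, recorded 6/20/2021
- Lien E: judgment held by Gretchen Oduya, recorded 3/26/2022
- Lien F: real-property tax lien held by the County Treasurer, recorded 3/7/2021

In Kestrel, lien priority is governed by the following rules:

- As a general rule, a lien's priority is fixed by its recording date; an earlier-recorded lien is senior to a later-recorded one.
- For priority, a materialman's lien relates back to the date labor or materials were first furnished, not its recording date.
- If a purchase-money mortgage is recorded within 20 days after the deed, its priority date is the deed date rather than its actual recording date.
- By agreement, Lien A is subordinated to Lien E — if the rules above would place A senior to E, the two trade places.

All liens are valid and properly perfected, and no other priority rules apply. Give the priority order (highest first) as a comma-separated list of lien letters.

F, E, D, B, A, C

Effective dates: A is treated as recorded 3/18/2021, the work-commencement date; C relates back to the deed date 2/27/2023.
Ordering by effective date: F (3/7/2021), A (3/18/2021), D (6/20/2021), B (12/18/2021), E (3/26/2022), C (2/27/2023).
Because A would otherwise rank above E, the subordination swaps them.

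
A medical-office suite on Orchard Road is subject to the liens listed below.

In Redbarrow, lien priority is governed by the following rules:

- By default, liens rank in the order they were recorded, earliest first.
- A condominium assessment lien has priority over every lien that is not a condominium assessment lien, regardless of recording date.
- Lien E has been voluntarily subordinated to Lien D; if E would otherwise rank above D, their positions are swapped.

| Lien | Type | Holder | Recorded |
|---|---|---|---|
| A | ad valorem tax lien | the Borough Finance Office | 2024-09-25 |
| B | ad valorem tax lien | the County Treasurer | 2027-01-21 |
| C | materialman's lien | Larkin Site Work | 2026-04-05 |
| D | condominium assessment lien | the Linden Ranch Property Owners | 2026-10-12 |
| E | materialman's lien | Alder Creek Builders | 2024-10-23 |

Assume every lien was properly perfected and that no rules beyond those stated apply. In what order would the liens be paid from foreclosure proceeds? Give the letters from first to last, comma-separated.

D, A, E, C, B

D is a condominium assessment lien, so it outranks all other liens regardless of date.
Remaining liens by effective date: A (2024-09-25), E (2024-10-23), C (2026-04-05), B (2027-01-21).
Since E is not senior to D, the subordination leaves the order unchanged.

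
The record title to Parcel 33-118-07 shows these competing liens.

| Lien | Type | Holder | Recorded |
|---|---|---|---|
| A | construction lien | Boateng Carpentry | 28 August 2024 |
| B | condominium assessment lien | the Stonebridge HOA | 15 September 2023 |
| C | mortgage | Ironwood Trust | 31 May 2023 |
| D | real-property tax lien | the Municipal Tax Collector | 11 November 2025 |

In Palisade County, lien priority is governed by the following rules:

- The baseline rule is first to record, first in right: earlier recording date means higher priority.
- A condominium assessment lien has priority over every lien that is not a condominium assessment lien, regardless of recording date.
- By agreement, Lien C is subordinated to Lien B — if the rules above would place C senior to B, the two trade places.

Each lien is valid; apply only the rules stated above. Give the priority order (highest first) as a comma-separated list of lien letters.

B, C, A, D

B, as a condominium assessment lien, has superpriority and ranks first.
Remaining liens by effective date: C (31 May 2023), A (28 August 2024), D (11 November 2025).
C is already junior to B, so the subordination agreement changes nothing.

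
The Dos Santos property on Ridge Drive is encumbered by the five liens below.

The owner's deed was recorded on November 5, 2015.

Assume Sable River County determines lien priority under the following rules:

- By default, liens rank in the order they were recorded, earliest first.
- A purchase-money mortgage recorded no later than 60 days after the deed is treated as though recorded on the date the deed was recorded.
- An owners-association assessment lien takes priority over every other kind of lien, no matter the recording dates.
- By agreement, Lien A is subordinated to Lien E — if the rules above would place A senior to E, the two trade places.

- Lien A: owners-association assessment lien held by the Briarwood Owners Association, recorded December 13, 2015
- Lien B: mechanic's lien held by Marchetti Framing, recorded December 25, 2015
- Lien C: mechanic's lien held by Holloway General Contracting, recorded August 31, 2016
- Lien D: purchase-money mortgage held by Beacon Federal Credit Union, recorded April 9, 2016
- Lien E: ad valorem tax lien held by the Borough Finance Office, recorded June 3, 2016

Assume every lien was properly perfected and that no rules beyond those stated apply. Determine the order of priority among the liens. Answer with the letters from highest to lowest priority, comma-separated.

Effective dates: D was recorded 156 days after the deed, outside the 60-day window, so it keeps its recording date.
A, as an owners-association assessment lien, has superpriority and ranks first.
Ordering the rest by effective date: B (December 25, 2015), D (April 9, 2016), E (June 3, 2016), C (August 31, 2016).
Because A would otherwise rank above E, the subordination swaps them.

E, B, D, A, C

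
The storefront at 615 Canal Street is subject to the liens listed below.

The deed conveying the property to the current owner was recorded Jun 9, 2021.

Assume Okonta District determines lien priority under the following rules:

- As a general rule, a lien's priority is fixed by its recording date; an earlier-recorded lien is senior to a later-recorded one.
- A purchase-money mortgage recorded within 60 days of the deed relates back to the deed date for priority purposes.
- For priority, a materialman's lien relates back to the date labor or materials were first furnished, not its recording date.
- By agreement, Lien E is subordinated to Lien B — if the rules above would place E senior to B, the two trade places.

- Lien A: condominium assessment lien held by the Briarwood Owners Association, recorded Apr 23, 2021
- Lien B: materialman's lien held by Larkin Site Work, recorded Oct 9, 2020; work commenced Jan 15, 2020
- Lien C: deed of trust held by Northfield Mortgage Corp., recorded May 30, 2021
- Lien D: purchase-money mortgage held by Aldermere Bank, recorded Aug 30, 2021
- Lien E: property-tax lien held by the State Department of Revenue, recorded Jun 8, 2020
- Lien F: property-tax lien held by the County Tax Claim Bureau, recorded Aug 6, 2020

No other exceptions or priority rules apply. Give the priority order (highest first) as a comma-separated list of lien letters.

Effective dates: B is treated as recorded Jan 15, 2020, the work-commencement date; D missed the 60-day window (82 days after the deed), so its recording date stands.
Sorted by effective date: B (Jan 15, 2020), E (Jun 8, 2020), F (Aug 6, 2020), A (Apr 23, 2021), C (May 30, 2021), D (Aug 30, 2021).
E is already junior to B, so the subordination agreement changes nothing.

B, E, F, A, C, D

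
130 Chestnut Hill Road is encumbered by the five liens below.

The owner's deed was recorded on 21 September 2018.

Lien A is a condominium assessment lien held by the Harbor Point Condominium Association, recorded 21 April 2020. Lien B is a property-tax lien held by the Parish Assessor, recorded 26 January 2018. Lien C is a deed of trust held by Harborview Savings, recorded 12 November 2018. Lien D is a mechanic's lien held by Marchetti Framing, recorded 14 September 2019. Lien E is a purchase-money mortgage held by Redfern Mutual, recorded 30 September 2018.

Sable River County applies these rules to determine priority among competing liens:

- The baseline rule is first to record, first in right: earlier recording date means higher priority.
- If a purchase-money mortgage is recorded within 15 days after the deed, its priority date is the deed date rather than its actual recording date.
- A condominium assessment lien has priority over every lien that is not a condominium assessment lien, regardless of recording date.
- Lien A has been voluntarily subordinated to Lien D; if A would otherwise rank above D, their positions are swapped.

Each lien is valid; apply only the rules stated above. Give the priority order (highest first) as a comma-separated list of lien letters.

Adjusting effective dates: E was recorded within the 15-day window, so its effective date is the deed date 21 September 2018.
A is a condominium assessment lien, so it outranks all other liens regardless of date.
Among the remaining liens, by effective date: B (26 January 2018), E (21 September 2018), C (12 November 2018), D (14 September 2019).
The subordination applies — A was senior to D — so A and D swap.

D, B, E, C, A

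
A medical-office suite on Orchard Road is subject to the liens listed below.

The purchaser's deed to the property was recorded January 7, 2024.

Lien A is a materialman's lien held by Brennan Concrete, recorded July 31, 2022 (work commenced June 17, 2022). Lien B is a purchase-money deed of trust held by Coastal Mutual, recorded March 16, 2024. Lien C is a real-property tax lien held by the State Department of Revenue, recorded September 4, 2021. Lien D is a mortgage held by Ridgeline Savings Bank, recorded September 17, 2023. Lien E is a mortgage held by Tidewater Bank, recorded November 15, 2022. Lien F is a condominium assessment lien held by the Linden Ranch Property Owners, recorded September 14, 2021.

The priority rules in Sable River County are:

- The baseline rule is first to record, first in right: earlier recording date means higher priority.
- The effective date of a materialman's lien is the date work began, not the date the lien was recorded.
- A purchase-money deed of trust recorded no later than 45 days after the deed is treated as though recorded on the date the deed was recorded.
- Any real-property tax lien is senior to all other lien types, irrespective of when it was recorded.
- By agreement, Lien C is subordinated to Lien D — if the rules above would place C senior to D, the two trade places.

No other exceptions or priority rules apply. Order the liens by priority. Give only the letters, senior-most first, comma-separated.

Effective dates after the stated exceptions: A relates back to June 17, 2022 (work commenced); B missed the 45-day window (69 days after the deed), so its recording date stands.
As a real-property tax lien, C is senior to every other lien.
Remaining liens by effective date: F (September 14, 2021), A (June 17, 2022), E (November 15, 2022), D (September 17, 2023), B (March 16, 2024).
C is senior to D before the subordination, so the two trade places.

D, F, A, E, C, B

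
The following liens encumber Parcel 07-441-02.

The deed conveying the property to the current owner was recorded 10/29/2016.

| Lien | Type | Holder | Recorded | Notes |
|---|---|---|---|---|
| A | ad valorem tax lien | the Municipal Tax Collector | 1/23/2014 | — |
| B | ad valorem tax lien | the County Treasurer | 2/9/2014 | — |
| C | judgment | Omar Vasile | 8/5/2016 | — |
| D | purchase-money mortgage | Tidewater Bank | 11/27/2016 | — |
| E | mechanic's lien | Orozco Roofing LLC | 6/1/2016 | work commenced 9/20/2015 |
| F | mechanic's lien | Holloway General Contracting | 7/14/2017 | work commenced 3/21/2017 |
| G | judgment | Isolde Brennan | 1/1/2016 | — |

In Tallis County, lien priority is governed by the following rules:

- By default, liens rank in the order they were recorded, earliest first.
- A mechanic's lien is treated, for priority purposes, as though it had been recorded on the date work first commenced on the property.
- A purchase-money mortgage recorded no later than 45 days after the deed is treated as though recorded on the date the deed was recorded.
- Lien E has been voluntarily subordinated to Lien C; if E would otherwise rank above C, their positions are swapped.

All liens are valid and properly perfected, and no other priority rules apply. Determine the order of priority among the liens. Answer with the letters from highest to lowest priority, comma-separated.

Adjusting effective dates: D's effective date is the deed date, 10/29/2016; E is treated as recorded 9/20/2015, the work-commencement date; F's effective date is 3/21/2017, when work began.
Sorted by effective date: A (1/23/2014), B (2/9/2014), E (9/20/2015), G (1/1/2016), C (8/5/2016), D (10/29/2016), F (3/21/2017).
E would otherwise be senior to C, so under the subordination agreement E and C exchange positions.

A, B, C, G, E, D, F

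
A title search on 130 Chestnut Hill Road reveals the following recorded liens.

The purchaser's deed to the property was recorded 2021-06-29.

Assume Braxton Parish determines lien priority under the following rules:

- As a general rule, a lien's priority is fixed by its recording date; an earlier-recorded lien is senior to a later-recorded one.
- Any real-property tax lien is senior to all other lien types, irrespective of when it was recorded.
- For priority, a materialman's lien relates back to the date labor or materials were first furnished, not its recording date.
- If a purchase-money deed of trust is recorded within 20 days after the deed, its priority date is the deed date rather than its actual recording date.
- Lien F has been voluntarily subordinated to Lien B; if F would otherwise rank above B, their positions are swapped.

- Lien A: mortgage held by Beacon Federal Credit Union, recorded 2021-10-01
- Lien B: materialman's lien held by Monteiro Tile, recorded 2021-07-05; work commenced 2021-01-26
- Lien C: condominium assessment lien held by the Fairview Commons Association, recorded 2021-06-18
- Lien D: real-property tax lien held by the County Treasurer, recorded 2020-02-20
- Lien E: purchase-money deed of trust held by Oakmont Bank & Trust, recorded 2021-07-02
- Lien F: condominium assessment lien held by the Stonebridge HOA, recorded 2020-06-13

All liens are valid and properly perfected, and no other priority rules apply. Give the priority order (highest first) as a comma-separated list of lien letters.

D, B, F, C, E, A

Adjusting effective dates: B relates back to 2021-01-26 (work commenced); E was recorded within the 20-day window, so its effective date is the deed date 2021-06-29.
D is a real-property tax lien, so it outranks all other liens regardless of date.
The other liens, earliest effective date first: F (2020-06-13), B (2021-01-26), C (2021-06-18), E (2021-06-29), A (2021-10-01).
F is senior to B before the subordination, so the two trade places.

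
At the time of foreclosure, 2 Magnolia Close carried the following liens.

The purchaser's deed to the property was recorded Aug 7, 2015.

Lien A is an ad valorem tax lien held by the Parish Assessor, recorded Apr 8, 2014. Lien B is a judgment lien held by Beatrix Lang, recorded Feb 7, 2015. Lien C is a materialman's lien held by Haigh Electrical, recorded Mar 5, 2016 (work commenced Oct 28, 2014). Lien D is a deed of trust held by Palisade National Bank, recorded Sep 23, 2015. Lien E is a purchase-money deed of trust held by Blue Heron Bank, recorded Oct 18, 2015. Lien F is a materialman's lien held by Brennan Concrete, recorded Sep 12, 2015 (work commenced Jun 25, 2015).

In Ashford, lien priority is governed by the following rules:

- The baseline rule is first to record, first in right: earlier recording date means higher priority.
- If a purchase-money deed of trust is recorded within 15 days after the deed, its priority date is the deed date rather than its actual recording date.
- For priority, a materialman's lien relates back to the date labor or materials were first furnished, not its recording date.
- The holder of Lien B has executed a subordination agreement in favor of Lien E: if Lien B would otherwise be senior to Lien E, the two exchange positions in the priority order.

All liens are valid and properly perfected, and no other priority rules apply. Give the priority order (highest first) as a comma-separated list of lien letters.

Effective dates: C is treated as recorded Oct 28, 2014, the work-commencement date; E missed the 15-day window (72 days after the deed), so its recording date stands; F's effective date is Jun 25, 2015, when work began.
Sorted by effective date: A (Apr 8, 2014), C (Oct 28, 2014), B (Feb 7, 2015), F (Jun 25, 2015), D (Sep 23, 2015), E (Oct 18, 2015).
B would otherwise be senior to E, so under the subordination agreement B and E exchange positions.

A, C, E, F, D, B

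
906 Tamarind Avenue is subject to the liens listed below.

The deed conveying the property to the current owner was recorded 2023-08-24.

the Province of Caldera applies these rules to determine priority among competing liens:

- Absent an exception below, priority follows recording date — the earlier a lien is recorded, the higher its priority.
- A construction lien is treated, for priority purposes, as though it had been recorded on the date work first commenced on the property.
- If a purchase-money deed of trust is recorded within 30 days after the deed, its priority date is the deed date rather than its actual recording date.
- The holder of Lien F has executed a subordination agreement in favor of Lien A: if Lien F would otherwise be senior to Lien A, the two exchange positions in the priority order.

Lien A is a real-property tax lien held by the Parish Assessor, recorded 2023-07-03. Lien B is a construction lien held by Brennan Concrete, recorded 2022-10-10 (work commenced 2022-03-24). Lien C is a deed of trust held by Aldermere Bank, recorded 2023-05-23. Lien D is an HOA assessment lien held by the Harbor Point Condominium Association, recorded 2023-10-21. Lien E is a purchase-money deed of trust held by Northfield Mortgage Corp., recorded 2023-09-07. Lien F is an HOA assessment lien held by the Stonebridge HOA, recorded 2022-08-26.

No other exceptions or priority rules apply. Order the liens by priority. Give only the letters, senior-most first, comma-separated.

B, A, C, F, E, D

Effective dates after the stated exceptions: B's effective date is 2022-03-24, when work began; E was recorded within the 30-day window, so its effective date is the deed date 2023-08-24.
Sorted by effective date: B (2022-03-24), F (2022-08-26), C (2023-05-23), A (2023-07-03), E (2023-08-24), D (2023-10-21).
F would otherwise be senior to A, so under the subordination agreement F and A exchange positions.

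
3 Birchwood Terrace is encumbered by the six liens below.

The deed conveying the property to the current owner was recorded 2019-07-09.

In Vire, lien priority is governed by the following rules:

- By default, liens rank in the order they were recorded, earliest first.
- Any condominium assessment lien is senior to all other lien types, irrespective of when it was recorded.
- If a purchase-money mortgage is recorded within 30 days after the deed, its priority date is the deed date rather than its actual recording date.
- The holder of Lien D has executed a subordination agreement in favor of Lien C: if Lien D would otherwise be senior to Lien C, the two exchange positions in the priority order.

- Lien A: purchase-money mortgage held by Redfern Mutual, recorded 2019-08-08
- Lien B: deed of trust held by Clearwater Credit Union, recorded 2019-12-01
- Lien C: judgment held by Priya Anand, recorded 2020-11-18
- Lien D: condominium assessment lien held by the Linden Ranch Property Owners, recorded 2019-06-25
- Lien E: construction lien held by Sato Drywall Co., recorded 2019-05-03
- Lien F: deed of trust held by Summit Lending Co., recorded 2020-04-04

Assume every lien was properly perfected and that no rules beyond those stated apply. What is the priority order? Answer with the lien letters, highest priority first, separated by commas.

C, E, A, B, F, D

First, effective dates: A was recorded within the 30-day window, so its effective date is the deed date 2019-07-09.
As a condominium assessment lien, D is senior to every other lien.
Among the remaining liens, by effective date: E (2019-05-03), A (2019-07-09), B (2019-12-01), F (2020-04-04), C (2020-11-18).
Because D would otherwise rank above C, the subordination swaps them.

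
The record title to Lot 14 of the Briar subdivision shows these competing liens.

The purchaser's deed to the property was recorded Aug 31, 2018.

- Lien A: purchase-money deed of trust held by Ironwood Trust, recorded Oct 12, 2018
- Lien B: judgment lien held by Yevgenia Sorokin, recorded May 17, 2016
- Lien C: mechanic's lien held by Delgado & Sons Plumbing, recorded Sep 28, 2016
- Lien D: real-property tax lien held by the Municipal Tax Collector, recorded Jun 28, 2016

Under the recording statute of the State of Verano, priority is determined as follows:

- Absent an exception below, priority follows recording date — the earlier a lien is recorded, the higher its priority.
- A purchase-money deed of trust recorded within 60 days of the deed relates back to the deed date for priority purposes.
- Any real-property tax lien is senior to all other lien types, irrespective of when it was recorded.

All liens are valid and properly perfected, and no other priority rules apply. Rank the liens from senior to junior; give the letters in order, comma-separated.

D, B, C, A

Effective dates after the stated exceptions: A was recorded within the 60-day window, so its effective date is the deed date Aug 31, 2018.
D is a real-property tax lien and takes priority over every other lien.
The other liens, earliest effective date first: B (May 17, 2016), C (Sep 28, 2016), A (Aug 31, 2018).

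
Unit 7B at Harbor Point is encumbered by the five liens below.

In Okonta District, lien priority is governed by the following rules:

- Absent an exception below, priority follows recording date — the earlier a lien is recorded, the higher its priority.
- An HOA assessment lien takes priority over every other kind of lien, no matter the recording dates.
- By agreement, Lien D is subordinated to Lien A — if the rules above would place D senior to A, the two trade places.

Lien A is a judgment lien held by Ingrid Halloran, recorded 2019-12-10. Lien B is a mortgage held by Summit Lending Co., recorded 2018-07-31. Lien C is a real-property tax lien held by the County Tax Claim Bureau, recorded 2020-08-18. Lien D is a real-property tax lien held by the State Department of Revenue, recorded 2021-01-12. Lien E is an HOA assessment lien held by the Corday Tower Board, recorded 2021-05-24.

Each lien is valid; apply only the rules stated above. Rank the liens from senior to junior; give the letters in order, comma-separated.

E, B, A, C, D

As an HOA assessment lien, E is senior to every other lien.
The other liens, earliest effective date first: B (2018-07-31), A (2019-12-10), C (2020-08-18), D (2021-01-12).
D is already junior to A, so the subordination agreement changes nothing.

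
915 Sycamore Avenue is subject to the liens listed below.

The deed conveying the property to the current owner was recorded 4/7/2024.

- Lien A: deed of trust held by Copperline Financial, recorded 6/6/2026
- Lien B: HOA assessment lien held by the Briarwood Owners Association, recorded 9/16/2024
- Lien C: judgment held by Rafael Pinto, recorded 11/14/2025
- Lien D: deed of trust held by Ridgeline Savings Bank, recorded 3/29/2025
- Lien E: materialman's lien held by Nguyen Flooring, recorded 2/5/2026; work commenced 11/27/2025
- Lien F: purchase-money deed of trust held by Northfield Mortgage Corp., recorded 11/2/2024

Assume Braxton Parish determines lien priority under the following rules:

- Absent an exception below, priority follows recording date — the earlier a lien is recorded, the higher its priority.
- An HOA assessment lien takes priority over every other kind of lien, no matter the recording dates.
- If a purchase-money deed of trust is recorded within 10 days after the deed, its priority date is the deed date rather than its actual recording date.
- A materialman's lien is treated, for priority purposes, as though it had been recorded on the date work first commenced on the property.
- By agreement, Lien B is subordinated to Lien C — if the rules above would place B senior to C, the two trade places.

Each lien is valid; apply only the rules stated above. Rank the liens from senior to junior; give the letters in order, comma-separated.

C, F, D, B, E, A

Effective dates: E relates back to 11/27/2025 (work commenced); F was recorded 209 days after the deed — beyond 10 days — so no relation-back applies.
B is an HOA assessment lien, so it outranks all other liens regardless of date.
Among the remaining liens, by effective date: F (11/2/2024), D (3/29/2025), C (11/14/2025), E (11/27/2025), A (6/6/2026).
Because B would otherwise rank above C, the subordination swaps them.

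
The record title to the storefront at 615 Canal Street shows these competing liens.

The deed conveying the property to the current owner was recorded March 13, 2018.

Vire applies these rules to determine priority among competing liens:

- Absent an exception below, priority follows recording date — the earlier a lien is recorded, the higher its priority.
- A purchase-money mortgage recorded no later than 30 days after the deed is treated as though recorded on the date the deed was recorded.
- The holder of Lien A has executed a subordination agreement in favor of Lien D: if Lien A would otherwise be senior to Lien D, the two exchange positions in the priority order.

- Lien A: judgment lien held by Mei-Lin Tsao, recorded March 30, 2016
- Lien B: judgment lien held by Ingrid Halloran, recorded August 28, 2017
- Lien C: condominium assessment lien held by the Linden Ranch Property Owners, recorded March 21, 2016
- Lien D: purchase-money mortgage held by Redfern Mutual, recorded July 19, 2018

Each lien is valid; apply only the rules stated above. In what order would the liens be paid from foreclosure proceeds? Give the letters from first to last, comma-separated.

First, effective dates: D missed the 30-day window (128 days after the deed), so its recording date stands.
Sorted by effective date: C (March 21, 2016), A (March 30, 2016), B (August 28, 2017), D (July 19, 2018).
A is senior to D before the subordination, so the two trade places.

C, D, B, A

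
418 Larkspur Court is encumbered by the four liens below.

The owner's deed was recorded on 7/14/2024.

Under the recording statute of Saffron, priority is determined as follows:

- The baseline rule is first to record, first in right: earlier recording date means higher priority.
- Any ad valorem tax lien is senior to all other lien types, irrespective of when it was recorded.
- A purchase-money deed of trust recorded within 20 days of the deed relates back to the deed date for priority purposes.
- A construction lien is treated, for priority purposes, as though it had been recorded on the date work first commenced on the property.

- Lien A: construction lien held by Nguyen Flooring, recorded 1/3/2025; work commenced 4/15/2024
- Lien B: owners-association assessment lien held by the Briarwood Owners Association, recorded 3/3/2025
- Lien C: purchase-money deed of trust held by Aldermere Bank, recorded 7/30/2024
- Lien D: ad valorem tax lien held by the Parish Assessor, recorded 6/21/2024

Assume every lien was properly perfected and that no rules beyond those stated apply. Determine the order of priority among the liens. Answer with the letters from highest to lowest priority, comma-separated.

First, effective dates: A relates back to 4/15/2024 (work commenced); C relates back to the deed date 7/14/2024.
D is an ad valorem tax lien, so it outranks all other liens regardless of date.
The other liens, earliest effective date first: A (4/15/2024), C (7/14/2024), B (3/3/2025).

D, A, C, B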